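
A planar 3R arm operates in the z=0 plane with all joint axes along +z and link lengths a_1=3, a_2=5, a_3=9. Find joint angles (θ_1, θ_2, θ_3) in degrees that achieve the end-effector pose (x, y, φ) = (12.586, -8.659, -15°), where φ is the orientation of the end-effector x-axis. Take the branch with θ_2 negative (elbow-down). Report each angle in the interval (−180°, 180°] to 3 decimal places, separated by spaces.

-30.003 -44.990 59.993

wrist centre = target − a_3·(cos φ, sin φ) = (3.8927, -6.3296)
cos θ_2 = (55.2171−3²−5²)/(2·3·5) = 0.7072; θ_2 = -44.9896° (elbow-down)
β = atan2(-6.3296,3.8927) = -58.4088°; ψ = atan2(-3.5349,6.5362) = -28.4054°
θ_1 = β − ψ = -30.0035°
θ_3 = φ − θ_1 − θ_2 = 59.9930° (wrapped to (-180°,180°])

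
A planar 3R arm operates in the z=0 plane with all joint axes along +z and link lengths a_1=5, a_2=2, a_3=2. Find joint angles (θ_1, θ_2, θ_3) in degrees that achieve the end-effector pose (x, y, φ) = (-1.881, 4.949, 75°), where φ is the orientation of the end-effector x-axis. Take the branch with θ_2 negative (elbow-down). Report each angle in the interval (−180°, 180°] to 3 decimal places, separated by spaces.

wrist centre = target − a_3·(cos φ, sin φ) = (-2.3986, 3.0171)
cos θ_2 = (14.8566−5²−2²)/(2·5·2) = -0.7072; θ_2 = -135.0049° (elbow-down)
β = atan2(3.0171,-2.3986) = 128.4848°; ψ = atan2(-1.4141,3.5857) = -21.5230°
θ_1 = β − ψ = 150.0077°
θ_3 = φ − θ_1 − θ_2 = 59.9972° (wrapped to (-180°,180°])

150.008 -135.005 59.997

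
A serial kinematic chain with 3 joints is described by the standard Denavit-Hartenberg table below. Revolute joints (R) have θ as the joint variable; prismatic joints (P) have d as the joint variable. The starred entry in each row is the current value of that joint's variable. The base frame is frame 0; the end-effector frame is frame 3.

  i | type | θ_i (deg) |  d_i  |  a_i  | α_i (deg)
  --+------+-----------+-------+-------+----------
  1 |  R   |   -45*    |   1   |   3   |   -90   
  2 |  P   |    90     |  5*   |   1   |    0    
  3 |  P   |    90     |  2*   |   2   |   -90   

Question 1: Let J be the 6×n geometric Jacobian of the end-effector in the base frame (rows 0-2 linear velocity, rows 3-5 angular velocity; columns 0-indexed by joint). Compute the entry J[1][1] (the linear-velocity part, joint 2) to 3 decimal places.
prismatic axis z_1 = (0.7071,0.7071,0.0000)
J_v[:, 1] = z_1; J_ω[:, 1] = (0,0,0)
entry J[1][1] = 0.7071

0.707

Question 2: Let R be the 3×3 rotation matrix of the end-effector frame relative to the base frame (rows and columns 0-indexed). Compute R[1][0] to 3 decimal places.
0.707

End-effector x-axis (col 0 of R) = (-0.7071,0.7071,-0.0000)
R[1][0] = 0.7071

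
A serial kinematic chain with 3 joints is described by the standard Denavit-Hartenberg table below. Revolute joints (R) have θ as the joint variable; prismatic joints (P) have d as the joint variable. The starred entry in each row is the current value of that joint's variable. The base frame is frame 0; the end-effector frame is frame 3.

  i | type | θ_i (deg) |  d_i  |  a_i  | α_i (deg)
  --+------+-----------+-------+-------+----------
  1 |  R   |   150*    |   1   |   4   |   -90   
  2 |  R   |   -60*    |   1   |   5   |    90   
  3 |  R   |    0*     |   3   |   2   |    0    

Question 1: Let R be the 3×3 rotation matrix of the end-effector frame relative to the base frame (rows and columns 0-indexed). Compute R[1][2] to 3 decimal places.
-0.433

End-effector z-axis (col 2 of R) = (0.7500,-0.4330,0.5000)
R[1][2] = -0.4330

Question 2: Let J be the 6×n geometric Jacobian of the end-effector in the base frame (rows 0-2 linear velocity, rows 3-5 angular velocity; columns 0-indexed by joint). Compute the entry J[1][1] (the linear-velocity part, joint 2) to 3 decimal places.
axis z_1 = (-0.5000,-0.8660,0.0000); lever o_n−o_1 = (-1.2811,-0.4151,7.5622)
cross product → J_v[:, 1] = (-6.5490,3.7811,-0.9019)
J_ω[:, 1] = z_1
entry J[1][1] = 3.7811

3.781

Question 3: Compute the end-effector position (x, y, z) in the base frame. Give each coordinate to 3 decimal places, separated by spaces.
-4.745 1.585 8.562

after link 1: o_1 = (-3.4641, 2.0000, 1.0000)
after link 2: o_2 = (-6.1292, 2.3840, 5.3301)
after link 3: o_3 = (-4.7452, 1.5849, 8.5622)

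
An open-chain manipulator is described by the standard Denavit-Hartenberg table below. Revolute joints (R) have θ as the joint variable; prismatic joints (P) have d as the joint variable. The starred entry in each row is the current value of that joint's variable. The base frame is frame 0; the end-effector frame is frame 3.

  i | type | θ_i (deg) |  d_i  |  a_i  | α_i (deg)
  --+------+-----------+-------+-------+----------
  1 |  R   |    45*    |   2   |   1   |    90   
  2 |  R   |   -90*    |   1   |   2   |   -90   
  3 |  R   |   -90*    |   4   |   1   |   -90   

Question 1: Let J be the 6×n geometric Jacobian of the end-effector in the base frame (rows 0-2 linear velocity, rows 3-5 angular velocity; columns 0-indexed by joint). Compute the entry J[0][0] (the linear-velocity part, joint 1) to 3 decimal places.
axis z_0 = ẑ; lever o_n−o_0 = (4.9497,2.1213,0.0000)
cross product → J_v[:, 0] = (-2.1213,4.9497,0.0000)
J_ω[:, 0] = z_0
entry J[0][0] = -2.1213

-2.121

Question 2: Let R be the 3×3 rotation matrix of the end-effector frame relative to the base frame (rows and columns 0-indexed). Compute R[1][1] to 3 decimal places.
-0.707

End-effector y-axis (col 1 of R) = (-0.7071,-0.7071,-0.0000)
R[1][1] = -0.7071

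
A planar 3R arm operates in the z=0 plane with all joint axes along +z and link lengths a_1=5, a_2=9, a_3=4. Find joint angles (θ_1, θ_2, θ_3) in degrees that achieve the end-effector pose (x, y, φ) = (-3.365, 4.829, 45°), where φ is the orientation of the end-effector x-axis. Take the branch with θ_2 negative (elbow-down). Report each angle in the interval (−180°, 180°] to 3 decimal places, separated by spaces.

-95.805 -135.000 -84.196

wrist centre = target − a_3·(cos φ, sin φ) = (-6.1934, 2.0006)
cos θ_2 = (42.3608−5²−9²)/(2·5·9) = -0.7071; θ_2 = -134.9996° (elbow-down)
β = atan2(2.0006,-6.1934) = 162.0987°; ψ = atan2(-6.3640,-1.3639) = -102.0965°
θ_1 = β − ψ = 264.1952°
θ_3 = φ − θ_1 − θ_2 = -84.1956° (wrapped to (-180°,180°])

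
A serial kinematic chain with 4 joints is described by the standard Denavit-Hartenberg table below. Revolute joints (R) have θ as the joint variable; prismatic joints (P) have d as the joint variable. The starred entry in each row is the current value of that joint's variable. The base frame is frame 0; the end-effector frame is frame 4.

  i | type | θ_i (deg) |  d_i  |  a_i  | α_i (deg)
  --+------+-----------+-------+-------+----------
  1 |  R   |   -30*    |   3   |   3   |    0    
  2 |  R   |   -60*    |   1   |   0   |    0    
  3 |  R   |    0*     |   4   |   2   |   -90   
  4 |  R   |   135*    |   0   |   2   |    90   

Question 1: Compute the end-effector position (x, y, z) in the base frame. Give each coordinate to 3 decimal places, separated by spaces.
2.598 -2.086 6.586

after link 1: o_1 = (2.5981, -1.5000, 3.0000)
after link 2: o_2 = (2.5981, -1.5000, 4.0000)
after link 3: o_3 = (2.5981, -3.5000, 8.0000)
after link 4: o_4 = (2.5981, -2.0858, 6.5858)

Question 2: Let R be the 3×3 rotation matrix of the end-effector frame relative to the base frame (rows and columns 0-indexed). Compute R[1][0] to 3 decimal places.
End-effector x-axis (col 0 of R) = (-0.0000,0.7071,-0.7071)
R[1][0] = 0.7071

0.707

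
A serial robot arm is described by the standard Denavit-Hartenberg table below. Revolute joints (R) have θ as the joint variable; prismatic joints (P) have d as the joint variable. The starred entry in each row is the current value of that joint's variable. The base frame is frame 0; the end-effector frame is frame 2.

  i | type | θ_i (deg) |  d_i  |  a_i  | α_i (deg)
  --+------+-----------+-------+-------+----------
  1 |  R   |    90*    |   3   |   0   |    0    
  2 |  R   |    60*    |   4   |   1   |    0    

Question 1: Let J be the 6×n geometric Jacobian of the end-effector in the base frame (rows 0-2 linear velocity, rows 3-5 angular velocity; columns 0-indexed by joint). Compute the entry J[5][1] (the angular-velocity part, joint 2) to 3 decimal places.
1.000

axis z_1 = (0.0000,0.0000,1.0000); lever o_n−o_1 = (-0.8660,0.5000,4.0000)
cross product → J_v[:, 1] = (-0.5000,-0.8660,0.0000)
J_ω[:, 1] = z_1
entry J[5][1] = 1.0000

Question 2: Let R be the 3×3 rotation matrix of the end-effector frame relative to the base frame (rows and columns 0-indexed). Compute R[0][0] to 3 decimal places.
End-effector x-axis (col 0 of R) = (-0.8660,0.5000,0.0000)
R[0][0] = -0.8660

-0.866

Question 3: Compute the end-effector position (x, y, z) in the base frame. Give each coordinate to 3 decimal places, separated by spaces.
-0.866 0.500 7.000

after link 1: o_1 = (0.0000, 0.0000, 3.0000)
after link 2: o_2 = (-0.8660, 0.5000, 7.0000)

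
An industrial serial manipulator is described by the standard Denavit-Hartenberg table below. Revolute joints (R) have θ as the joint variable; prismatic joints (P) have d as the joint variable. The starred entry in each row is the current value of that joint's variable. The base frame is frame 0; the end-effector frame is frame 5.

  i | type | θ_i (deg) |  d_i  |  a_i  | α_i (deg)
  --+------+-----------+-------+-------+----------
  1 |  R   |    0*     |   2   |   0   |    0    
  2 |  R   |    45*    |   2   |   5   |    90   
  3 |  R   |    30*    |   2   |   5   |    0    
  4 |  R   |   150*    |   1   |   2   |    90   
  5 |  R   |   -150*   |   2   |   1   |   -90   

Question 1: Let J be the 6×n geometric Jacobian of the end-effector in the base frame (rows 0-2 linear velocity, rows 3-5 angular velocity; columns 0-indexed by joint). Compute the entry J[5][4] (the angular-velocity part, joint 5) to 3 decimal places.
axis z_4 = (-0.0000,-0.0000,1.0000); lever o_n−o_4 = (0.2588,0.9659,2.0000)
cross product → J_v[:, 4] = (-0.9659,0.2588,-0.0000)
J_ω[:, 4] = z_4
entry J[5][4] = 1.0000

1.000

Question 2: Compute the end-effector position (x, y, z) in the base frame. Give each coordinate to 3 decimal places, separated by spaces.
7.563 4.028 8.500

after link 1: o_1 = (0.0000, 0.0000, 2.0000)
after link 2: o_2 = (3.5355, 3.5355, 4.0000)
after link 3: o_3 = (8.0116, 5.1832, 6.5000)
after link 4: o_4 = (7.3045, 3.0619, 6.5000)
after link 5: o_5 = (7.5633, 4.0278, 8.5000)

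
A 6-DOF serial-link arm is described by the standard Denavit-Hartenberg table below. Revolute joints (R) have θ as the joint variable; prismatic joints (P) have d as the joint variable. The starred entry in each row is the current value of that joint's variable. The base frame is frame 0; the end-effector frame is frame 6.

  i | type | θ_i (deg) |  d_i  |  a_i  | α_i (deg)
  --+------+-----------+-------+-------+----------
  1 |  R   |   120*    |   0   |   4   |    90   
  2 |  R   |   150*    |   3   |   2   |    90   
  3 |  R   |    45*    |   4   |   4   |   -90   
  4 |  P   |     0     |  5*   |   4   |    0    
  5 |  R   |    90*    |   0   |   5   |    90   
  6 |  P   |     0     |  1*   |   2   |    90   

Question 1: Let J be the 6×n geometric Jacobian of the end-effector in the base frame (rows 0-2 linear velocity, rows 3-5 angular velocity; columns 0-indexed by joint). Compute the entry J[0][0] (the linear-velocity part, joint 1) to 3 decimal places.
axis z_0 = ẑ; lever o_n−o_0 = (12.0121,4.9935,-0.1839)
cross product → J_v[:, 0] = (-4.9935,12.0121,0.0000)
J_ω[:, 0] = z_0
entry J[0][0] = -4.9935

-4.993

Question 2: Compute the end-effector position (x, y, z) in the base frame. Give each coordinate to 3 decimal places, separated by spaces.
after link 1: o_1 = (-2.0000, 3.4641, 0.0000)
after link 2: o_2 = (1.4641, 3.4641, 1.0000)
after link 3: o_3 = (4.1383, 4.4890, 5.8783)
after link 4: o_4 = (9.3435, 8.2014, 5.5248)
after link 5: o_5 = (10.5935, 6.0363, 1.1946)
after link 6: o_6 = (12.0121, 4.9935, -0.1839)

12.012 4.993 -0.184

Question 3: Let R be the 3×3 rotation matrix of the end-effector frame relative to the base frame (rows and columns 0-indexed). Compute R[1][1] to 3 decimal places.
End-effector y-axis (col 1 of R) = (0.9186,-0.1768,0.3536)
R[1][1] = -0.1768

-0.177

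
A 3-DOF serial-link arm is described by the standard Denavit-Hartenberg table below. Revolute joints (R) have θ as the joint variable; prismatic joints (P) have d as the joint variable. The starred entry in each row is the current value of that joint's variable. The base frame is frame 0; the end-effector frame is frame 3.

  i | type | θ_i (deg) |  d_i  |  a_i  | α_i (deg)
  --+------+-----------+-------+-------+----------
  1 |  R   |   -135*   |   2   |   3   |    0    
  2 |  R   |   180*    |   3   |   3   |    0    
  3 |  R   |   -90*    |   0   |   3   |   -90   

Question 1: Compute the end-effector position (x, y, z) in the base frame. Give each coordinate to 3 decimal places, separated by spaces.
2.121 -2.121 5.000

after link 1: o_1 = (-2.1213, -2.1213, 2.0000)
after link 2: o_2 = (0.0000, -0.0000, 5.0000)
after link 3: o_3 = (2.1213, -2.1213, 5.0000)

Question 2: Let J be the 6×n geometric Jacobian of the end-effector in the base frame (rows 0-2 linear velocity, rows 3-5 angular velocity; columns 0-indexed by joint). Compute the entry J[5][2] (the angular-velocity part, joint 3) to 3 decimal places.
1.000

axis z_2 = (0.0000,0.0000,1.0000); lever o_n−o_2 = (2.1213,-2.1213,0.0000)
cross product → J_v[:, 2] = (2.1213,2.1213,-0.0000)
J_ω[:, 2] = z_2
entry J[5][2] = 1.0000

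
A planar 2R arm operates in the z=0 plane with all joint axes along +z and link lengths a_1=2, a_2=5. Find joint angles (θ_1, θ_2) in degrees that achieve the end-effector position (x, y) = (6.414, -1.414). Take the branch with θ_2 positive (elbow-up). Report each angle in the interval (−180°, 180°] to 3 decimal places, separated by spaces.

cos θ_2 = (43.1388−2²−5²)/(2·2·5) = 0.7069; θ_2 = 45.0135° (elbow-up)
β = atan2(-1.4140,6.4140) = -12.4323°; ψ = atan2(3.5364,5.5347) = 32.5764°
θ_1 = β − ψ = -45.0087°

-45.009 45.014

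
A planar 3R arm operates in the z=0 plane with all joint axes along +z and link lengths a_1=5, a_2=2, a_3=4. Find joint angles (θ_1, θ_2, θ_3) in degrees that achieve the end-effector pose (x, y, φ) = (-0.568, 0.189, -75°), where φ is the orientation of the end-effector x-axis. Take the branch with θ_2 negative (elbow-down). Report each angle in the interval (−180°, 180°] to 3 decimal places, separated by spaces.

wrist centre = target − a_3·(cos φ, sin φ) = (-1.6033, 4.0527)
cos θ_2 = (18.9949−5²−2²)/(2·5·2) = -0.5003; θ_2 = -120.0169° (elbow-down)
β = atan2(4.0527,-1.6033) = 111.5841°; ψ = atan2(-1.7318,3.9995) = -23.4123°
θ_1 = β − ψ = 134.9964°
θ_3 = φ − θ_1 − θ_2 = -89.9795° (wrapped to (-180°,180°])

134.996 -120.017 -89.980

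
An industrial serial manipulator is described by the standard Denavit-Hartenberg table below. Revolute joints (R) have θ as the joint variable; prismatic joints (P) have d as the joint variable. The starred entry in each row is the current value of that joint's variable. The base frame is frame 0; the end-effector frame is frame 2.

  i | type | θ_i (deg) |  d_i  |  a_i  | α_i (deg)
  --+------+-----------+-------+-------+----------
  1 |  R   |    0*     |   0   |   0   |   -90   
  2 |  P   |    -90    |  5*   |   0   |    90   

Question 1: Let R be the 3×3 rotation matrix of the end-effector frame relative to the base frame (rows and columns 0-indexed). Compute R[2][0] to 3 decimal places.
End-effector x-axis (col 0 of R) = (0.0000,-0.0000,1.0000)
R[2][0] = 1.0000

1.000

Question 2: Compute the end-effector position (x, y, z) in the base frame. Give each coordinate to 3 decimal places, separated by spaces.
0.000 5.000 0.000

after link 1: o_1 = (0.0000, 0.0000, 0.0000)
after link 2: o_2 = (0.0000, 5.0000, 0.0000)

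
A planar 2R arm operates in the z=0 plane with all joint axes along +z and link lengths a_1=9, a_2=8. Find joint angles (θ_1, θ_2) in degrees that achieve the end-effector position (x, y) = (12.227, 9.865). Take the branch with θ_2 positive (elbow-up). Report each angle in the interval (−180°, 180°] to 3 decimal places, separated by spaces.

17.792 45.003

cos θ_2 = (246.8178−9²−8²)/(2·9·8) = 0.7071; θ_2 = 45.0032° (elbow-up)
β = atan2(9.8650,12.2270) = 38.8973°; ψ = atan2(5.6572,14.6565) = 21.1057°
θ_1 = β − ψ = 17.7916°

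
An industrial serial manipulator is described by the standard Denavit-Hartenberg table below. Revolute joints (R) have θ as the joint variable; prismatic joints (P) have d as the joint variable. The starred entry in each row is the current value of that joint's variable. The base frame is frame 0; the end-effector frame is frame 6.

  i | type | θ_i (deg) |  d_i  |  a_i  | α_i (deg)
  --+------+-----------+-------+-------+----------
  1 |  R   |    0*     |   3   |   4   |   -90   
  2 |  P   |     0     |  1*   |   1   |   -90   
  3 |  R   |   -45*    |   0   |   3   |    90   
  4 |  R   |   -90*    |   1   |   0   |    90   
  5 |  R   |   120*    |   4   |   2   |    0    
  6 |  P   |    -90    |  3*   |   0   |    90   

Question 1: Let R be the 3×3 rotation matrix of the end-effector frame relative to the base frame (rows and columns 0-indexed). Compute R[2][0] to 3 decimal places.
End-effector x-axis (col 0 of R) = (-0.3536,0.3536,0.8660)
R[2][0] = 0.8660

0.866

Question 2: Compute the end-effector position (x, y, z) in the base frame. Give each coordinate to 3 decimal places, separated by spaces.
after link 1: o_1 = (4.0000, 0.0000, 3.0000)
after link 2: o_2 = (5.0000, 1.0000, 3.0000)
after link 3: o_3 = (7.1213, 3.1213, 3.0000)
after link 4: o_4 = (6.4142, 3.8284, 3.0000)
after link 5: o_5 = (2.3610, 2.2247, 2.0000)
after link 6: o_6 = (0.2397, 0.1034, 2.0000)

0.240 0.103 2.000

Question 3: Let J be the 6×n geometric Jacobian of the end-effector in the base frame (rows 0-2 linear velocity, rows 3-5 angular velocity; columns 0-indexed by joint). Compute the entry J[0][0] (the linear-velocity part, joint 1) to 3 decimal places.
axis z_0 = ẑ; lever o_n−o_0 = (0.2397,0.1034,2.0000)
cross product → J_v[:, 0] = (-0.1034,0.2397,0.0000)
J_ω[:, 0] = z_0
entry J[0][0] = -0.1034

-0.103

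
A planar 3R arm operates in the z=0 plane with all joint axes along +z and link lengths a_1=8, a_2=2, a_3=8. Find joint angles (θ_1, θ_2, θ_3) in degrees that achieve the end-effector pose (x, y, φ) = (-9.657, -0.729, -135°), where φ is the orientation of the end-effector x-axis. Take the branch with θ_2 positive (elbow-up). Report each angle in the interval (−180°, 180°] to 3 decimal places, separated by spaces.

120.005 150.008 -45.013

wrist centre = target − a_3·(cos φ, sin φ) = (-4.0001, 4.9279)
cos θ_2 = (40.2849−8²−2²)/(2·8·2) = -0.8661; θ_2 = 150.0081° (elbow-up)
β = atan2(4.9279,-4.0001) = 129.0677°; ψ = atan2(0.9998,6.2678) = 9.0627°
θ_1 = β − ψ = 120.0050°
θ_3 = φ − θ_1 − θ_2 = -45.0131° (wrapped to (-180°,180°])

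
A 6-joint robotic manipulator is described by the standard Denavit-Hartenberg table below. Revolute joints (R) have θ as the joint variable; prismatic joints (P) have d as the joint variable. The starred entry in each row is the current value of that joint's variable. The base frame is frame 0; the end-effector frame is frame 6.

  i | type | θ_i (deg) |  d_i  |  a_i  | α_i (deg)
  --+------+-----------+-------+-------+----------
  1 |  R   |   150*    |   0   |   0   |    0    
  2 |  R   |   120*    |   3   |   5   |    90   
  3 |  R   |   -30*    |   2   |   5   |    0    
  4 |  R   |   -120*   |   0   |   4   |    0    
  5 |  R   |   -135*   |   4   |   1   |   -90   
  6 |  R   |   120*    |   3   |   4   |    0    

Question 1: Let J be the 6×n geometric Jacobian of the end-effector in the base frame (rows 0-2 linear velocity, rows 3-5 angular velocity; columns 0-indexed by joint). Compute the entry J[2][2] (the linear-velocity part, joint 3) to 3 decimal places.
-2.291

axis z_2 = (-1.0000,0.0000,0.0000); lever o_n−o_2 = (-2.5359,2.2906,-4.6895)
cross product → J_v[:, 2] = (-0.0000,-4.6895,-2.2906)
J_ω[:, 2] = z_2
entry J[2][2] = -2.2906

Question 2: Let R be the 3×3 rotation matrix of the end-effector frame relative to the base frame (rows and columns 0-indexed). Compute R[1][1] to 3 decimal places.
End-effector y-axis (col 1 of R) = (-0.5000,0.2241,-0.8365)
R[1][1] = 0.2241

0.224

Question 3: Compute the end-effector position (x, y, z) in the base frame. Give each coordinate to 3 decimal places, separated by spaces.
after link 1: o_1 = (0.0000, 0.0000, 0.0000)
after link 2: o_2 = (-0.0000, -5.0000, 3.0000)
after link 3: o_3 = (-2.0000, -9.3301, 0.5000)
after link 4: o_4 = (-2.0000, -5.8660, -1.5000)
after link 5: o_5 = (-6.0000, -6.1248, -0.5341)
after link 6: o_6 = (-2.5359, -2.7094, -1.6895)

-2.536 -2.709 -1.689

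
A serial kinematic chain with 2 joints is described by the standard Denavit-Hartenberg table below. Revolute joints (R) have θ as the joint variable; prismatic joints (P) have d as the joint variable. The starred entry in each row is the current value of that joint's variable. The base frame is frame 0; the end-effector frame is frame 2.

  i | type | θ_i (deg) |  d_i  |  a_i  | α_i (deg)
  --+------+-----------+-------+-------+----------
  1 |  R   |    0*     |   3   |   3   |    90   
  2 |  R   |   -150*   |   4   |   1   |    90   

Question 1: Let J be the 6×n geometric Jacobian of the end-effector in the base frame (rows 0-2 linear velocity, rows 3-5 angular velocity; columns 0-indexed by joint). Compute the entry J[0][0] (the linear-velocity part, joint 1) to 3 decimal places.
4.000

axis z_0 = ẑ; lever o_n−o_0 = (2.1340,-4.0000,2.5000)
cross product → J_v[:, 0] = (4.0000,2.1340,-0.0000)
J_ω[:, 0] = z_0
entry J[0][0] = 4.0000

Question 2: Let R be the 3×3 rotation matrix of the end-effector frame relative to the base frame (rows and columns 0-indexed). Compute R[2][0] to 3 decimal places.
End-effector x-axis (col 0 of R) = (-0.8660,-0.0000,-0.5000)
R[2][0] = -0.5000

-0.500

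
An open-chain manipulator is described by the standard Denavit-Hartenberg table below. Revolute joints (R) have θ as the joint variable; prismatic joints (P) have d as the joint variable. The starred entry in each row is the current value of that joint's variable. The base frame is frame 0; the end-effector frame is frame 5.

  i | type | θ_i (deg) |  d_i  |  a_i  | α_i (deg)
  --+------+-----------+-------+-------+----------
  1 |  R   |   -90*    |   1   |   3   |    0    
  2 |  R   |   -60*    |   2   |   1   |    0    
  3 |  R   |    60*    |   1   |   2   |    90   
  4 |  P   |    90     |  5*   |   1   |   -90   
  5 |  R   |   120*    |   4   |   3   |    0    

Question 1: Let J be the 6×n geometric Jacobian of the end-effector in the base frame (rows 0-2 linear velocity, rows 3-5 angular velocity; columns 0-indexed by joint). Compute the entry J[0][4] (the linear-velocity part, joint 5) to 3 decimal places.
axis z_4 = (-0.0000,1.0000,0.0000); lever o_n−o_4 = (2.5981,4.0000,-1.5000)
cross product → J_v[:, 4] = (-1.5000,0.0000,-2.5981)
J_ω[:, 4] = z_4
entry J[0][4] = -1.5000

-1.500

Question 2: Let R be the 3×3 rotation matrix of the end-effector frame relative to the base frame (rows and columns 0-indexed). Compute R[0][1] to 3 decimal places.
End-effector y-axis (col 1 of R) = (-0.5000,0.0000,-0.8660)
R[0][1] = -0.5000

-0.500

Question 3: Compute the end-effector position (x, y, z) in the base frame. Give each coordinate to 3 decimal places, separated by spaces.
-3.268 -1.500 3.500

after link 1: o_1 = (0.0000, -3.0000, 1.0000)
after link 2: o_2 = (-0.8660, -3.5000, 3.0000)
after link 3: o_3 = (-0.8660, -5.5000, 4.0000)
after link 4: o_4 = (-5.8660, -5.5000, 5.0000)
after link 5: o_5 = (-3.2679, -1.5000, 3.5000)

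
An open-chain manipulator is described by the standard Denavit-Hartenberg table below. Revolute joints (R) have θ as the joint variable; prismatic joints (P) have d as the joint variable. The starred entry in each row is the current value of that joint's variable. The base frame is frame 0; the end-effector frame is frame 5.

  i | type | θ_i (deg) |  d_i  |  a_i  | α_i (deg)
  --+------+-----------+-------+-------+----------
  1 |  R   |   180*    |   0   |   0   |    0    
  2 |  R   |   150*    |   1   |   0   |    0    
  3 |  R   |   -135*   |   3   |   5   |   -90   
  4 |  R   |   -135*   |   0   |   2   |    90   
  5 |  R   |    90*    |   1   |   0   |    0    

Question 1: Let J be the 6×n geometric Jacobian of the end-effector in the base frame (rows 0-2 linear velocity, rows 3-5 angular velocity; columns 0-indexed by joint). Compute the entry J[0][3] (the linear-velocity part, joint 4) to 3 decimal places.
-0.683

axis z_3 = (0.2588,-0.9659,0.0000); lever o_n−o_3 = (2.0490,0.5490,0.7071)
cross product → J_v[:, 3] = (-0.6830,-0.1830,2.1213)
J_ω[:, 3] = z_3
entry J[0][3] = -0.6830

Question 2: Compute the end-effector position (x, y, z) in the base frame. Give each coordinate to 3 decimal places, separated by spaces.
after link 1: o_1 = (0.0000, 0.0000, 0.0000)
after link 2: o_2 = (0.0000, 0.0000, 1.0000)
after link 3: o_3 = (-4.8296, -1.2941, 4.0000)
after link 4: o_4 = (-3.4636, -0.9281, 5.4142)
after link 5: o_5 = (-2.7806, -0.7451, 4.7071)

-2.781 -0.745 4.707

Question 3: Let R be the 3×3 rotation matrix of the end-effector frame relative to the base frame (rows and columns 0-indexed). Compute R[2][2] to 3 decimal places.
End-effector z-axis (col 2 of R) = (0.6830,0.1830,-0.7071)
R[2][2] = -0.7071

-0.707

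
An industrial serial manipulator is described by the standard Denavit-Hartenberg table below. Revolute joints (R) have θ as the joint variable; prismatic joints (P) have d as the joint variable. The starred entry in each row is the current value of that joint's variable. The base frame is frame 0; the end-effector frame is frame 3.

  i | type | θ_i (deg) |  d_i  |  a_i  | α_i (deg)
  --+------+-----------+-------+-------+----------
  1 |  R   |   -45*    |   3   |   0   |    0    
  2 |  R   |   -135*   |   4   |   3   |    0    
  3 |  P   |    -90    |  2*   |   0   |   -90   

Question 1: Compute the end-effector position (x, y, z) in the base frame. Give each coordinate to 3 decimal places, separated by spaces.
after link 1: o_1 = (0.0000, 0.0000, 3.0000)
after link 2: o_2 = (-3.0000, -0.0000, 7.0000)
after link 3: o_3 = (-3.0000, -0.0000, 9.0000)

-3.000 -0.000 9.000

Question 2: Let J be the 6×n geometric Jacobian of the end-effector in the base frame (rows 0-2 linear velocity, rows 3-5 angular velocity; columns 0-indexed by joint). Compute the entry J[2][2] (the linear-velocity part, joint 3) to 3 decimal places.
1.000

prismatic axis z_2 = (0.0000,0.0000,1.0000)
J_v[:, 2] = z_2; J_ω[:, 2] = (0,0,0)
entry J[2][2] = 1.0000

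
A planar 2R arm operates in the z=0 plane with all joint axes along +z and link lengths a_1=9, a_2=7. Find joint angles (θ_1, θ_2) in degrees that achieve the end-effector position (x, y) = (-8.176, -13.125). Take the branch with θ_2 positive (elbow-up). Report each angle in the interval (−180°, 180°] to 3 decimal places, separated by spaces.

cos θ_2 = (239.1126−9²−7²)/(2·9·7) = 0.8660; θ_2 = 30.0060° (elbow-up)
β = atan2(-13.1250,-8.1760) = -121.9202°; ψ = atan2(3.5006,15.0618) = 13.0843°
θ_1 = β − ψ = -135.0044°

-135.004 30.006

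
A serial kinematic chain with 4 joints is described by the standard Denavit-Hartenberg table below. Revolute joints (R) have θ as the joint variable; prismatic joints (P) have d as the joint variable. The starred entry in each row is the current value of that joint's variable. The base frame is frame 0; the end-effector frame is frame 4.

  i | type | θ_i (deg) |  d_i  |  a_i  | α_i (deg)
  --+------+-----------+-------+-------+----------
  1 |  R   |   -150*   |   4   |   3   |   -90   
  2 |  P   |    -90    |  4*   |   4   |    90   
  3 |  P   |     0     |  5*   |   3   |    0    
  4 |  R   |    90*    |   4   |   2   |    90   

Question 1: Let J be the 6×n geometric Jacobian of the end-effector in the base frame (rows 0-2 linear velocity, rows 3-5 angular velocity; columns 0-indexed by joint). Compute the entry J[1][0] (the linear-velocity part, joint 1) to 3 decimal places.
8.196

axis z_0 = ẑ; lever o_n−o_0 = (8.1962,-2.1962,11.0000)
cross product → J_v[:, 0] = (2.1962,8.1962,-0.0000)
J_ω[:, 0] = z_0
entry J[1][0] = 8.1962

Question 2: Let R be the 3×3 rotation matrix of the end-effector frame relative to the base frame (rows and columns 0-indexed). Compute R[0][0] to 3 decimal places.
End-effector x-axis (col 0 of R) = (0.5000,-0.8660,0.0000)
R[0][0] = 0.5000

0.500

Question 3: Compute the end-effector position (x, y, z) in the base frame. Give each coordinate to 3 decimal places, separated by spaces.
after link 1: o_1 = (-2.5981, -1.5000, 4.0000)
after link 2: o_2 = (-0.5981, -4.9641, 8.0000)
after link 3: o_3 = (3.7321, -2.4641, 11.0000)
after link 4: o_4 = (8.1962, -2.1962, 11.0000)

8.196 -2.196 11.000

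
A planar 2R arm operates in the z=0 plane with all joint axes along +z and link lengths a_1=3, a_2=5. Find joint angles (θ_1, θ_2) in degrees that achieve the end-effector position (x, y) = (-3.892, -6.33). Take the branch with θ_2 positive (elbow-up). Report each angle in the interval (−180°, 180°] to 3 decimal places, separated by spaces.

cos θ_2 = (55.2166−3²−5²)/(2·3·5) = 0.7072; θ_2 = 44.9909° (elbow-up)
β = atan2(-6.3300,-3.8920) = -121.5853°; ψ = atan2(3.5350,6.5361) = 28.4062°
θ_1 = β − ψ = -149.9915°

-149.992 44.991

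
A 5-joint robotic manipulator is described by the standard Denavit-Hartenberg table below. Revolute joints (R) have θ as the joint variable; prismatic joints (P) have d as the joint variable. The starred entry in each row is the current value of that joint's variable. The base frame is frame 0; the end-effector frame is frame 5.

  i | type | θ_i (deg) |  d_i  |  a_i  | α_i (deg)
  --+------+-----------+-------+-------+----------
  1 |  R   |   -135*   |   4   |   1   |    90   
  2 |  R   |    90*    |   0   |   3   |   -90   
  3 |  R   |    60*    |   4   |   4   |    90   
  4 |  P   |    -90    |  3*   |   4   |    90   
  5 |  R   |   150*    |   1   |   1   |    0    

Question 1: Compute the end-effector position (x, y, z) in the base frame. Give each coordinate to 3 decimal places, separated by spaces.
0.505 -0.694 11.531

after link 1: o_1 = (-0.7071, -0.7071, 4.0000)
after link 2: o_2 = (-0.7071, -0.7071, 7.0000)
after link 3: o_3 = (4.5708, -0.3282, 9.0000)
after link 4: o_4 = (0.6817, -2.0959, 11.5981)
after link 5: o_5 = (0.5049, -0.6944, 11.5311)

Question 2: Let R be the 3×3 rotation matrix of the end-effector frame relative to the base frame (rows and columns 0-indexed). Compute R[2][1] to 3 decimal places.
-0.750

End-effector y-axis (col 1 of R) = (0.6597,0.0474,-0.7500)
R[2][1] = -0.7500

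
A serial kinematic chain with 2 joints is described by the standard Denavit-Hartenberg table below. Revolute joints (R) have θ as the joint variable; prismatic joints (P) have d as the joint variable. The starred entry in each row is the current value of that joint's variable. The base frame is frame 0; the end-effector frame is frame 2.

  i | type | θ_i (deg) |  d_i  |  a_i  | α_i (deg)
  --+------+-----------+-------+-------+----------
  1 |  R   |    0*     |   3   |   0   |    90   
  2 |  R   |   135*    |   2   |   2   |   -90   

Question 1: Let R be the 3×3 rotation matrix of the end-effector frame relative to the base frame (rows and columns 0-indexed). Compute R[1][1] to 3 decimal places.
1.000

End-effector y-axis (col 1 of R) = (-0.0000,1.0000,-0.0000)
R[1][1] = 1.0000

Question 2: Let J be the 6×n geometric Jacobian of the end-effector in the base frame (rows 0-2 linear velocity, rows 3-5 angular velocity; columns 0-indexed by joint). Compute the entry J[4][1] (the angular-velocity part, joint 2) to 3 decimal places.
axis z_1 = (0.0000,-1.0000,0.0000); lever o_n−o_1 = (-1.4142,-2.0000,1.4142)
cross product → J_v[:, 1] = (-1.4142,-0.0000,-1.4142)
J_ω[:, 1] = z_1
entry J[4][1] = -1.0000

-1.000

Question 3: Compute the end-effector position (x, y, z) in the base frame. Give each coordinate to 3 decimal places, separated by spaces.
after link 1: o_1 = (0.0000, 0.0000, 3.0000)
after link 2: o_2 = (-1.4142, -2.0000, 4.4142)

-1.414 -2.000 4.414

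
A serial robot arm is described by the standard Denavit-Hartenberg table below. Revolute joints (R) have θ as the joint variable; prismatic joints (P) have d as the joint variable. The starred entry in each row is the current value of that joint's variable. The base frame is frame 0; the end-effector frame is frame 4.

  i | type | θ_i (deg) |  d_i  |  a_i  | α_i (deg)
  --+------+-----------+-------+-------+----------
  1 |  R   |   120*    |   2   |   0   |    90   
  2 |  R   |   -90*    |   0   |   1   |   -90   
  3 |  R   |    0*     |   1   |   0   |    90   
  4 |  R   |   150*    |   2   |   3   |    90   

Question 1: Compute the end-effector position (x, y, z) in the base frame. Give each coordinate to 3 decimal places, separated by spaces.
after link 1: o_1 = (0.0000, 0.0000, 2.0000)
after link 2: o_2 = (0.0000, 0.0000, 1.0000)
after link 3: o_3 = (-0.5000, 0.8660, 1.0000)
after link 4: o_4 = (0.4821, 3.1651, 3.5981)

0.482 3.165 3.598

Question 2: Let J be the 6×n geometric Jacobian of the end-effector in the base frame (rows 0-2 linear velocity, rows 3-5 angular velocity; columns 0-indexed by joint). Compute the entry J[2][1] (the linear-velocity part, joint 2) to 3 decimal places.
axis z_1 = (0.8660,0.5000,0.0000); lever o_n−o_1 = (0.4821,3.1651,1.5981)
cross product → J_v[:, 1] = (0.7990,-1.3840,2.5000)
J_ω[:, 1] = z_1
entry J[2][1] = 2.5000

2.500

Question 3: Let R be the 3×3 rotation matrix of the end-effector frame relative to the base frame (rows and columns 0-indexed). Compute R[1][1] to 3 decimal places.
End-effector y-axis (col 1 of R) = (0.8660,0.5000,0.0000)
R[1][1] = 0.5000

0.500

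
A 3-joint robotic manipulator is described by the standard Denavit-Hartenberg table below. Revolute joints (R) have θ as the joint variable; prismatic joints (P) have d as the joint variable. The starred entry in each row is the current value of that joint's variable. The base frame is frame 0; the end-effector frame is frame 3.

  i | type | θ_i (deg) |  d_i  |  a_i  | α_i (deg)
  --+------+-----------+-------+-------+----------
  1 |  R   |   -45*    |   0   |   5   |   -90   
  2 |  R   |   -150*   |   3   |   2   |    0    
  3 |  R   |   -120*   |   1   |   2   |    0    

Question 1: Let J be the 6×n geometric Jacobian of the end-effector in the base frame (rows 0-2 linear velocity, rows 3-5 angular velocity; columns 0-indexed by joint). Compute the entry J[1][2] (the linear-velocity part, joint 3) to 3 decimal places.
1.414

axis z_2 = (0.7071,0.7071,0.0000); lever o_n−o_2 = (0.7071,0.7071,-2.0000)
cross product → J_v[:, 2] = (-1.4142,1.4142,0.0000)
J_ω[:, 2] = z_2
entry J[1][2] = 1.4142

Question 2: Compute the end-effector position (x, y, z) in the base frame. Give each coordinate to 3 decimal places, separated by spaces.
after link 1: o_1 = (3.5355, -3.5355, 0.0000)
after link 2: o_2 = (4.4321, -0.1895, 1.0000)
after link 3: o_3 = (5.1392, 0.5176, -1.0000)

5.139 0.518 -1.000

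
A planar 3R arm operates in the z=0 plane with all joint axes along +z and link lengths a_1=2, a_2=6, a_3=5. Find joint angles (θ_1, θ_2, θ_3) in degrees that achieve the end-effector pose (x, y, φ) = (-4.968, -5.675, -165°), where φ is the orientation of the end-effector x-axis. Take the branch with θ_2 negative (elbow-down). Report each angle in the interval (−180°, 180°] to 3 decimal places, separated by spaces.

45.029 -150.019 -60.010

wrist centre = target − a_3·(cos φ, sin φ) = (-0.1384, -4.3809)
cos θ_2 = (19.2115−2²−6²)/(2·2·6) = -0.8662; θ_2 = -150.0187° (elbow-down)
β = atan2(-4.3809,-0.1384) = -91.8091°; ψ = atan2(-2.9983,-3.1971) = -136.8381°
θ_1 = β − ψ = 45.0291°
θ_3 = φ − θ_1 − θ_2 = -60.0104° (wrapped to (-180°,180°])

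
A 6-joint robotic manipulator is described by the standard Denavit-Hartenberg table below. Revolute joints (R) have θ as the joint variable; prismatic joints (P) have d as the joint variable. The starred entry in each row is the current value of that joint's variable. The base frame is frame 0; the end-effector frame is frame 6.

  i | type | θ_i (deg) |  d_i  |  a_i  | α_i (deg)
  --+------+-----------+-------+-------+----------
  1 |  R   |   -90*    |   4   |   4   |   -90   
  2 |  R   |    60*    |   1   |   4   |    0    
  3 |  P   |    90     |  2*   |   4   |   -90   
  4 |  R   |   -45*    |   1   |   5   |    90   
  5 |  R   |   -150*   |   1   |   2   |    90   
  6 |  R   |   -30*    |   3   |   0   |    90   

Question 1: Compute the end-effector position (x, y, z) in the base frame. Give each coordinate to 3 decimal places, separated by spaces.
after link 1: o_1 = (0.0000, -4.0000, 4.0000)
after link 2: o_2 = (1.0000, -6.0000, 0.5359)
after link 3: o_3 = (3.0000, -2.5359, -1.4641)
after link 4: o_4 = (6.5355, 1.0260, -2.3658)
after link 5: o_5 = (6.0179, -1.1471, -2.2659)
after link 6: o_6 = (4.9572, -0.7666, 0.5144)

4.957 -0.767 0.514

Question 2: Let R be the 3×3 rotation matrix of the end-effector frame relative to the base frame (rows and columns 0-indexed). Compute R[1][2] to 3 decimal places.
End-effector z-axis (col 2 of R) = (-0.3062,0.9205,-0.2428)
R[1][2] = 0.9205

0.920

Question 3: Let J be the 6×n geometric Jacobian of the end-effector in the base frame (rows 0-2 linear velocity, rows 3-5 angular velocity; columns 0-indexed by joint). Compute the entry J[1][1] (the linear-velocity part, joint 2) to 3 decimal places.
3.486

axis z_1 = (1.0000,0.0000,0.0000); lever o_n−o_1 = (4.9572,3.2334,-3.4856)
cross product → J_v[:, 1] = (-0.0000,3.4856,3.2334)
J_ω[:, 1] = z_1
entry J[1][1] = 3.4856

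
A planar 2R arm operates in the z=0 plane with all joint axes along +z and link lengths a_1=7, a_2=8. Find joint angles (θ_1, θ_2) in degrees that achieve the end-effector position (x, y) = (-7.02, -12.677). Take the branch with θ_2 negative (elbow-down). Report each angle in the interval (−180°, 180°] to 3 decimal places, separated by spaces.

cos θ_2 = (209.9867−7²−8²)/(2·7·8) = 0.8660; θ_2 = -30.0083° (elbow-down)
β = atan2(-12.6770,-7.0200) = -118.9759°; ψ = atan2(-4.0010,13.9276) = -16.0278°
θ_1 = β − ψ = -102.9480°

-102.948 -30.008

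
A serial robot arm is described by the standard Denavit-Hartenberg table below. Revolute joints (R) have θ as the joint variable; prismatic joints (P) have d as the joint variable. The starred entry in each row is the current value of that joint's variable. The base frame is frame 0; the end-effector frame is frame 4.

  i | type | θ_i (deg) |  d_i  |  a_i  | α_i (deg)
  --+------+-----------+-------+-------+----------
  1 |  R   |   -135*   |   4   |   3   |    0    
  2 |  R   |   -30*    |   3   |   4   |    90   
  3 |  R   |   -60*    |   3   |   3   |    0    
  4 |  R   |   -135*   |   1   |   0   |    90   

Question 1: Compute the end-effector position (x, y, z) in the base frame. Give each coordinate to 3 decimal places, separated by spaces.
-8.469 0.319 4.402

after link 1: o_1 = (-2.1213, -2.1213, 4.0000)
after link 2: o_2 = (-5.9850, -3.1566, 7.0000)
after link 3: o_3 = (-8.2104, -0.6470, 4.4019)
after link 4: o_4 = (-8.4692, 0.3189, 4.4019)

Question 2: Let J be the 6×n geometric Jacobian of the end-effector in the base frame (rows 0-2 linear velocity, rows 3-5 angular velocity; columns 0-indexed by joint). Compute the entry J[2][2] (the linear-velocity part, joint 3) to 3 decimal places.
axis z_2 = (-0.2588,0.9659,0.0000); lever o_n−o_2 = (-2.4842,3.4755,-2.5981)
cross product → J_v[:, 2] = (-2.5095,-0.6724,1.5000)
J_ω[:, 2] = z_2
entry J[2][2] = 1.5000

1.500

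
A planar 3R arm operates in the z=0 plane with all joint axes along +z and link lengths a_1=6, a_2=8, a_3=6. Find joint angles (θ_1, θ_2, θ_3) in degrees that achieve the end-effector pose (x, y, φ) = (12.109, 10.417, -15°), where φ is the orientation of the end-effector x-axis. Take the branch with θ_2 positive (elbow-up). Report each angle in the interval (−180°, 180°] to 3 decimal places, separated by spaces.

44.999 30.000 -89.999

wrist centre = target − a_3·(cos φ, sin φ) = (6.3134, 11.9699)
cos θ_2 = (183.1384−6²−8²)/(2·6·8) = 0.8660; θ_2 = 30.0000° (elbow-up)
β = atan2(11.9699,6.3134) = 62.1909°; ψ = atan2(4.0000,12.9282) = 17.1921°
θ_1 = β − ψ = 44.9988°
θ_3 = φ − θ_1 − θ_2 = -89.9988° (wrapped to (-180°,180°])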